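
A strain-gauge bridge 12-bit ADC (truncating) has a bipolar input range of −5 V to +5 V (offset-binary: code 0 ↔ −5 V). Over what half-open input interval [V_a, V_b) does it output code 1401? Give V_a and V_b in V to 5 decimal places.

LSB = 10/2^12 = 2.441 mV.
V_a = V_low + 1401·LSB = -1.57959 V; V_b = V_low + 1402·LSB = -1.57715 V.

[-1.57959 V, -1.57715 V)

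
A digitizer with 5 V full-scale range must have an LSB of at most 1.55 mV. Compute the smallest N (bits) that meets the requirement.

Number of steps required ≥ 5 V / 1.55 mV = 3225.81.
Need 2^N ≥ 3225.81; 2^11 = 2048, 2^12 = 4096.
Minimum N = 12.

12 bits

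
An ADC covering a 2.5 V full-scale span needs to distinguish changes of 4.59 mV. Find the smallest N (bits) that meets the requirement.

Number of steps required ≥ 2.5 V / 4.59 mV = 544.66.
Need 2^N ≥ 544.66; 2^9 = 512, 2^10 = 1024.
Minimum N = 10.

10 bits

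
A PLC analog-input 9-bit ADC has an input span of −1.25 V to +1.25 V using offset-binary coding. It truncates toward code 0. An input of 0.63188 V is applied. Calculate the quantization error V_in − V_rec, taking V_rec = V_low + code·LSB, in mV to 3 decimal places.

Step size: 2.5 V ÷ 2^9 = 4.883 mV.
(0.63188 − (−1.25))/0.00488281 = 385.4090; ⌊·⌋ gives code 385.
V_rec = (−1.25) + 385·0.00488281 = 0.62988281 V.
Difference: 0.00199719 V → 1.997 mV.

1.997 mV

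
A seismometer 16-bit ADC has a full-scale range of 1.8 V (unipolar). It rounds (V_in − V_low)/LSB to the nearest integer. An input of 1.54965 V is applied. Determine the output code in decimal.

code 56421

Full-scale span = 1.8 V; LSB = 1.8/2^16 = 27.47 µV.
(V_in − V_low)/LSB = (1.54965 − 0) / 2.74658e-05 = 56421.035.
So the output code is 56421.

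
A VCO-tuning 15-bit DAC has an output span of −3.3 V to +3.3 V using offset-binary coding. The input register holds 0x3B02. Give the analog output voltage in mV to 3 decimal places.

LSB = 6.6 V / 2^15 = 201.42 µV.
Code 0x3B02 = 15106 decimal.
V_out = (−3.3) + 15106 × 0.000201416 V = -0.25741 V.
= -257.410 mV.

-257.410 mV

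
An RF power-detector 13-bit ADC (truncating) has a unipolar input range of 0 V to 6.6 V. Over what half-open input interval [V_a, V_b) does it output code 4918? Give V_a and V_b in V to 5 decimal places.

LSB = 6.6/2^13 = 0.806 mV.
V_a = V_low + 4918·LSB = 3.96226 V; V_b = V_low + 4919·LSB = 3.96306 V.

[3.96226 V, 3.96306 V)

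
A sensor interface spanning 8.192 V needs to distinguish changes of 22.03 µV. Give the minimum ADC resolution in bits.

19 bits

Number of steps required ≥ 8.192 V / 22.03 µV = 371856.56.
Need 2^N ≥ 371856.56; 2^18 = 262144, 2^19 = 524288.
Minimum N = 19.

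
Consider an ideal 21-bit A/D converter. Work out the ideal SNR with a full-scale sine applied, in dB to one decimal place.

128.2 dB

SNR ≈ 6.02·N + 1.76 dB = 6.02·21 + 1.76 = 128.18 dB.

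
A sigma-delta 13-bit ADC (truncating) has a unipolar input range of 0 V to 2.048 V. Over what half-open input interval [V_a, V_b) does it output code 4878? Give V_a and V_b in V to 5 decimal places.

LSB = 2.048/2^13 = 250.00 µV.
V_a = V_low + 4878·LSB = 1.2195 V; V_b = V_low + 4879·LSB = 1.21975 V.

[1.21950 V, 1.21975 V)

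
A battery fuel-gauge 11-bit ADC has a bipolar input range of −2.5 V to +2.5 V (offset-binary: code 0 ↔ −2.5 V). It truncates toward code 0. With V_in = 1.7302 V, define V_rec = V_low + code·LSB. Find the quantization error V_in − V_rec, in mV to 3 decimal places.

1.684 mV

Step size: 5 V ÷ 2^11 = 2.441 mV.
(1.7302 − (−2.5))/0.00244141 = 1732.6899; ⌊·⌋ gives code 1732.
Code 1732 maps back to (−2.5) + 1732×0.00244141 V = 1.7285156 V.
V_in − V_rec = 0.00168438 V = 1.684 mV.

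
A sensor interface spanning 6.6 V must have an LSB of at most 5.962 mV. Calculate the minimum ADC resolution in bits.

11 bits

Number of steps required ≥ 6.6 V / 5.962 mV = 1107.01.
Need 2^N ≥ 1107.01; 2^10 = 1024, 2^11 = 2048.
Minimum N = 11.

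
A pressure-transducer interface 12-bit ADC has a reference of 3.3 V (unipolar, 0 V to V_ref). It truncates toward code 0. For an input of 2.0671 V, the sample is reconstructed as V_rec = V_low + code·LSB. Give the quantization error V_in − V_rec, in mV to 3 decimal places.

LSB = 3.3/2^12 = 0.806 mV.
(V_in − V_low)/LSB = (2.0671 − 0)/0.000805664 = 2565.7096 → code 2565 (floor).
Code 2565 maps back to 0 + 2565×0.000805664 V = 2.0665283 V.
Error = 2.0671 − 2.0665283 = 0.00057168 V = 0.572 mV.

0.572 mV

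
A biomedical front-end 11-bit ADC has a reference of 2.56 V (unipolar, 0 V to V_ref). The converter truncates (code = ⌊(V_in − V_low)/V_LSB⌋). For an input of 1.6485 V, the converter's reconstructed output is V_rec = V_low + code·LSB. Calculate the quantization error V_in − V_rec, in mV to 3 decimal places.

1.000 mV

Step size: 2.56 V ÷ 2^11 = 1.250 mV.
Scaled input = 1318.8000 LSBs, so code = 1318.
Reconstructed: 1.6475 V.
Difference: 0.001 V → 1.000 mV.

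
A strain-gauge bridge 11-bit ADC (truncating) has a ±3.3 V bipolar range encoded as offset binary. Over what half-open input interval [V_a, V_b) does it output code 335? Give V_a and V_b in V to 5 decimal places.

LSB = 6.6/2^11 = 3.223 mV.
V_a = V_low + 335·LSB = -2.22041 V; V_b = V_low + 336·LSB = -2.21719 V.

[-2.22041 V, -2.21719 V)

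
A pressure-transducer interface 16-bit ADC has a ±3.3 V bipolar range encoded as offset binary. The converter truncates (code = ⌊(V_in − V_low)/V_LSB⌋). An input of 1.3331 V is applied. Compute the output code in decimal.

Full-scale span = 6.6 V; LSB = 6.6/2^16 = 100.71 µV.
Input sits at 46005.279 steps above V_low.
So the output code is 46005.

code 46005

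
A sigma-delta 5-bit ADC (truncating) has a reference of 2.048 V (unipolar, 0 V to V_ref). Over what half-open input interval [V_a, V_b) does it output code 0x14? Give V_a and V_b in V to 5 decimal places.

LSB = 2.048/2^5 = 64.000 mV.
Code 0x14 = 20 decimal.
V_a = V_low + 20·LSB = 1.28 V; V_b = V_low + 21·LSB = 1.344 V.

[1.28000 V, 1.34400 V)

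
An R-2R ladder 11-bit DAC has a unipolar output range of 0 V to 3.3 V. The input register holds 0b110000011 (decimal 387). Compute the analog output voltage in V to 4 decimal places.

LSB = 3.3 V / 2^11 = 1.611 mV.
Code 0b110000011 = 387 decimal.
V_out = 0 + 387 × 0.00161133 V = 0.623584 V.

0.6236 V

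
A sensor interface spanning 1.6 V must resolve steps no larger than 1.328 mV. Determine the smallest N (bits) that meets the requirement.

11 bits

Number of steps required ≥ 1.6 V / 1.328 mV = 1204.82.
Need 2^N ≥ 1204.82; 2^10 = 1024, 2^11 = 2048.
Minimum N = 11.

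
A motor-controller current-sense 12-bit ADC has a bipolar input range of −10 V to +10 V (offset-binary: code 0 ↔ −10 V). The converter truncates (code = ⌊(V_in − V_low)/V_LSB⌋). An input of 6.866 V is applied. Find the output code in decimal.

With 4096 levels over 20 V, one step is 4.883 mV.
(6.866 − (−10)) / 0.00488281 = 3454.157 LSBs.
So the output code is 3454.

code 3454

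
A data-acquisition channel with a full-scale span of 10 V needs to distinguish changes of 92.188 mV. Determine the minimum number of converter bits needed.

7 bits

Number of steps required ≥ 10 V / 92.188 mV = 108.47.
Need 2^N ≥ 108.47; 2^6 = 64, 2^7 = 128.
Minimum N = 7.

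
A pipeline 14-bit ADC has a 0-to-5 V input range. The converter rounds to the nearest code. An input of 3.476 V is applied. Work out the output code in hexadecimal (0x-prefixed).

LSB = 5 V / 16384 = 305.18 µV.
Input sits at 11390.157 steps above V_low.
So the output code is 11390.
In hexadecimal (0x-prefixed): 0x2C7E.

code 0x2C7E (decimal 11390)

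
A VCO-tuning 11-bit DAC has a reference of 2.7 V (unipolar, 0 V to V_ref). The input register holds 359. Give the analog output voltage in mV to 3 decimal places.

LSB = 2.7 V / 2^11 = 1.318 mV.
V_out = 0 + 359 × 0.00131836 V = 0.473291 V.
= 473.291 mV.

473.291 mV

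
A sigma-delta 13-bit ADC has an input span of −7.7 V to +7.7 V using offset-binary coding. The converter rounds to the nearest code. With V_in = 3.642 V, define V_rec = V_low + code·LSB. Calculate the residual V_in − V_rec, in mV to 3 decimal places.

0.667 mV

Step size: 15.4 V ÷ 2^13 = 1.880 mV.
(V_in − V_low)/LSB = (3.642 − (−7.7))/0.00187988 = 6033.3548 → code 6033 (round).
Code 6033 maps back to (−7.7) + 6033×0.00187988 V = 3.641333 V.
V_in − V_rec = 0.000666992 V = 0.667 mV.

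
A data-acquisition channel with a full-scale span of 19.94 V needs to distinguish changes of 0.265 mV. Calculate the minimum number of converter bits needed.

17 bits

Number of steps required ≥ 19.94 V / 0.265 mV = 75245.28.
Need 2^N ≥ 75245.28; 2^16 = 65536, 2^17 = 131072.
Minimum N = 17.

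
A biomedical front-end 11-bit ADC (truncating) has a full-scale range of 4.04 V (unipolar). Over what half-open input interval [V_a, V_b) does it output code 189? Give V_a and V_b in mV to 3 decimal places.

[372.832 mV, 374.805 mV)

LSB = 4.04/2^11 = 1.973 mV.
V_a = V_low + 189·LSB = 0.372832 V; V_b = V_low + 190·LSB = 0.374805 V.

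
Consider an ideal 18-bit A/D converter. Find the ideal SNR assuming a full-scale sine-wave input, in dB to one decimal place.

110.1 dB

SNR ≈ 6.02·N + 1.76 dB = 6.02·18 + 1.76 = 110.12 dB.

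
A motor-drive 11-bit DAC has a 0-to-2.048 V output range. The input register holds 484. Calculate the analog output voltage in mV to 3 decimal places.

LSB = 2.048 V / 2^11 = 1.000 mV.
V_out = 0 + 484 × 0.001 V = 0.484 V.
= 484.000 mV.

484.000 mV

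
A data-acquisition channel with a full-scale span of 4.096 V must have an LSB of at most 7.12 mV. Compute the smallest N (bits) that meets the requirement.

10 bits

Number of steps required ≥ 4.096 V / 7.12 mV = 575.28.
Need 2^N ≥ 575.28; 2^9 = 512, 2^10 = 1024.
Minimum N = 10.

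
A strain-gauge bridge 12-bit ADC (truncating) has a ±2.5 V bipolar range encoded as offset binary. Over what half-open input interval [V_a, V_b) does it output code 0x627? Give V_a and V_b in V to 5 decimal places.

[-0.57739 V, -0.57617 V)

LSB = 5/2^12 = 1.221 mV.
Code 0x627 = 1575 decimal.
V_a = V_low + 1575·LSB = -0.577393 V; V_b = V_low + 1576·LSB = -0.576172 V.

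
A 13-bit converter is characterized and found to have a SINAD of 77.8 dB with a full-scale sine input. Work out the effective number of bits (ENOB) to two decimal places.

12.63 bits

ENOB = (SINAD − 1.76) / 6.02 = (77.8 − 1.76)/6.02 = 12.631.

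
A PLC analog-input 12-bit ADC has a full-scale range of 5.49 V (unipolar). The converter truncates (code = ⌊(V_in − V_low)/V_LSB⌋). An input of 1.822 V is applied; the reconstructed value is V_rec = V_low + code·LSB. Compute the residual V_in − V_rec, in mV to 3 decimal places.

One LSB is 5.49 V / 4096 = 1.340 mV.
Scaled input = 1359.3647 LSBs, so code = 1359.
Reconstructed: 1.8215112 V.
V_in − V_rec = 0.00048877 V = 0.489 mV.

0.489 mV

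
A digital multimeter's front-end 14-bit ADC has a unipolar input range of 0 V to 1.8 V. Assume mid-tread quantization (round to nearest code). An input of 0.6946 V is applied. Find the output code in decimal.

Full-scale span = 1.8 V; LSB = 1.8/2^14 = 109.86 µV.
(0.6946 − 0) / 0.000109863 = 6322.404 LSBs.
round(6322.404) = 6322.

code 6322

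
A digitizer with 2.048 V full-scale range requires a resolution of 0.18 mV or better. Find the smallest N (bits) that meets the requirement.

Number of steps required ≥ 2.048 V / 0.18 mV = 11377.78.
Need 2^N ≥ 11377.78; 2^13 = 8192, 2^14 = 16384.
Minimum N = 14.

14 bits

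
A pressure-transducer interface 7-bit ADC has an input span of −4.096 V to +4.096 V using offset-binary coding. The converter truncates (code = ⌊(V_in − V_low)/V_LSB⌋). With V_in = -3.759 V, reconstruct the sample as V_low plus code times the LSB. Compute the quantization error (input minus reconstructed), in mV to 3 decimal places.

17.000 mV

Step size: 8.192 V ÷ 2^7 = 64.000 mV.
(V_in − V_low)/LSB = (-3.759 − (−4.096))/0.064 = 5.2656 → code 5 (floor).
Reconstructed: -3.776 V.
Difference: 0.017 V → 17.000 mV.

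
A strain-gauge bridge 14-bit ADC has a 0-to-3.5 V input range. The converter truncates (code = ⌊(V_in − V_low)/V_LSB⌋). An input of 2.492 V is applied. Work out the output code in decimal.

code 11665

With 16384 levels over 3.5 V, one step is 213.62 µV.
(V_in − V_low)/LSB = (2.492 − 0) / 0.000213623 = 11665.408.
Floor → code 11665.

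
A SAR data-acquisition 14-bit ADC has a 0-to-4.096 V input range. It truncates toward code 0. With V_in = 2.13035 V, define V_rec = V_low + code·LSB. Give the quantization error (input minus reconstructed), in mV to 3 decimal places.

0.100 mV

LSB = 4.096/2^14 = 250.00 µV.
(V_in − V_low)/LSB = (2.13035 − 0)/0.00025 = 8521.4000 → code 8521 (floor).
Reconstructed: 2.13025 V.
Difference: 0.0001 V → 0.100 mV.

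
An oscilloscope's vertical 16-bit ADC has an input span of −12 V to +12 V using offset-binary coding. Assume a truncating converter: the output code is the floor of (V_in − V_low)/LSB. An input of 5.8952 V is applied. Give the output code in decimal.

code 48865

Full-scale span = 24 V; LSB = 24/2^16 = 366.21 µV.
(5.8952 − (−12)) / 0.000366211 = 48865.826 LSBs.
So the output code is 48865.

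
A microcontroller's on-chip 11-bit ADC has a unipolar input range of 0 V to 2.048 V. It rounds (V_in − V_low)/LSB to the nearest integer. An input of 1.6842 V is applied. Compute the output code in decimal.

Full-scale span = 2.048 V; LSB = 2.048/2^11 = 1.000 mV.
Input sits at 1684.200 steps above V_low.
So the output code is 1684.

code 1684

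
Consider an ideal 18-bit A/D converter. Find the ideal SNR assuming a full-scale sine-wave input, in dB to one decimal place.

110.1 dB

SNR ≈ 6.02·N + 1.76 dB = 6.02·18 + 1.76 = 110.12 dB.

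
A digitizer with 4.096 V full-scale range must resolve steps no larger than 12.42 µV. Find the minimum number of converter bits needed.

Number of steps required ≥ 4.096 V / 12.42 µV = 329790.66.
Need 2^N ≥ 329790.66; 2^18 = 262144, 2^19 = 524288.
Minimum N = 19.

19 bits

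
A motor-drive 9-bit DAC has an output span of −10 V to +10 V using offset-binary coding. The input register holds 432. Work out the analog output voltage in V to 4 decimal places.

LSB = 20 V / 2^9 = 39.062 mV.
V_out = (−10) + 432 × 0.0390625 V = 6.875 V.

6.8750 V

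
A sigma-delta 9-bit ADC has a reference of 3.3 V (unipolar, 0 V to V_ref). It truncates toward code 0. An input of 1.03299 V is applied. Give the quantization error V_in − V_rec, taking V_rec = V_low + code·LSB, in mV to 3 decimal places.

1.740 mV

Step size: 3.3 V ÷ 2^9 = 6.445 mV.
(V_in − V_low)/LSB = (1.03299 − 0)/0.00644531 = 160.2700 → code 160 (floor).
Code 160 maps back to 0 + 160×0.00644531 V = 1.03125 V.
Error = 1.03299 − 1.03125 = 0.00174 V = 1.740 mV.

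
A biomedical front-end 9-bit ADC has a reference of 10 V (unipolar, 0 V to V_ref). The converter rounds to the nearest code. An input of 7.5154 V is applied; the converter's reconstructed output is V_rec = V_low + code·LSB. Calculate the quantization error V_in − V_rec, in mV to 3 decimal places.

-4.131 mV

LSB = 10/2^9 = 19.531 mV.
(V_in − V_low)/LSB = (7.5154 − 0)/0.0195312 = 384.7885 → code 385 (round).
Reconstructed: 7.5195312 V.
Difference: -0.00413125 V → -4.131 mV.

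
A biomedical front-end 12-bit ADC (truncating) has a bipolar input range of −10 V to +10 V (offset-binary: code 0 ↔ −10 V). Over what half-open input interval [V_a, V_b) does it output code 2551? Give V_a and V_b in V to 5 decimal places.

[2.45605 V, 2.46094 V)

LSB = 20/2^12 = 4.883 mV.
V_a = V_low + 2551·LSB = 2.45605 V; V_b = V_low + 2552·LSB = 2.46094 V.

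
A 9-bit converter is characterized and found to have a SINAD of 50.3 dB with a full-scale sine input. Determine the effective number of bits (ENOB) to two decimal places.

ENOB = (SINAD − 1.76) / 6.02 = (50.3 − 1.76)/6.02 = 8.063.

8.06 bits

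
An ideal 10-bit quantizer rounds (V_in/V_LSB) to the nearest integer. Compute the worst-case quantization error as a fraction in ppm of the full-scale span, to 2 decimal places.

Rounding → worst-case error = ½ LSB = V_FS/2^11, so 1e+06/2048 = 488.281 ppm of full scale.

488.28 ppm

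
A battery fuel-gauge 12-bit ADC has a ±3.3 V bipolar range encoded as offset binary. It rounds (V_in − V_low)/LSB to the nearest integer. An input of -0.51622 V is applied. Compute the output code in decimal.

code 1728

LSB = 6.6 V / 4096 = 1.611 mV.
Input sits at 1727.631 steps above V_low.
So the output code is 1728.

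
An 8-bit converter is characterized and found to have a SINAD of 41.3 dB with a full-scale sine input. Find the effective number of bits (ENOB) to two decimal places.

6.57 bits

ENOB = (SINAD − 1.76) / 6.02 = (41.3 − 1.76)/6.02 = 6.568.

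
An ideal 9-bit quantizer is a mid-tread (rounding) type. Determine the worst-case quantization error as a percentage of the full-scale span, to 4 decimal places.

Rounding → worst-case error = ½ LSB = V_FS/2^10, so 100/1024 = 0.0976562 % of full scale.

0.0977 %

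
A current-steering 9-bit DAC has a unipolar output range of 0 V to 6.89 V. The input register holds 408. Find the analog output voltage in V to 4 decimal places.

LSB = 6.89 V / 2^9 = 13.457 mV.
V_out = 0 + 408 × 0.013457 V = 5.49047 V.

5.4905 V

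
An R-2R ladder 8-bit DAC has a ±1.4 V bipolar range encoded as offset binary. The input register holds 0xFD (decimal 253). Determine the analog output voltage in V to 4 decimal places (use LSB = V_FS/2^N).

1.3672 V

LSB = 2.8 V / 2^8 = 10.938 mV.
Code 0xFD = 253 decimal.
V_out = (−1.4) + 253 × 0.0109375 V = 1.36719 V.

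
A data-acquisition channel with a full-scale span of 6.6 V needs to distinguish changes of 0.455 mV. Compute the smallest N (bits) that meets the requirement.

Number of steps required ≥ 6.6 V / 0.455 mV = 14505.49.
Need 2^N ≥ 14505.49; 2^13 = 8192, 2^14 = 16384.
Minimum N = 14.

14 bits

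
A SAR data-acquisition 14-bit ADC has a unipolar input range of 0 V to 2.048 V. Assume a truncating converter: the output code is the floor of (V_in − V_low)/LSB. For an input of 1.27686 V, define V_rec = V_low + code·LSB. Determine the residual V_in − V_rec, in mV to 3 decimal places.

Step size: 2.048 V ÷ 2^14 = 125.00 µV.
Scaled input = 10214.8800 LSBs, so code = 10214.
V_rec = 0 + 10214·0.000125 = 1.27675 V.
V_in − V_rec = 0.00011 V = 0.110 mV.

0.110 mV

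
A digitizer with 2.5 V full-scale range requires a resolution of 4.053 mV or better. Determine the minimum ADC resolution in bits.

10 bits

Number of steps required ≥ 2.5 V / 4.053 mV = 616.83.
Need 2^N ≥ 616.83; 2^9 = 512, 2^10 = 1024.
Minimum N = 10.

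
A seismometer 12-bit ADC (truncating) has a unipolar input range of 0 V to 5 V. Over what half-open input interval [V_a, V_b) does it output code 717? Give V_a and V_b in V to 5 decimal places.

[0.87524 V, 0.87646 V)

LSB = 5/2^12 = 1.221 mV.
V_a = V_low + 717·LSB = 0.875244 V; V_b = V_low + 718·LSB = 0.876465 V.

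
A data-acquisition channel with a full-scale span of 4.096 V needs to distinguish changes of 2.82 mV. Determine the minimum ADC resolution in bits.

11 bits

Number of steps required ≥ 4.096 V / 2.82 mV = 1452.48.
Need 2^N ≥ 1452.48; 2^10 = 1024, 2^11 = 2048.
Minimum N = 11.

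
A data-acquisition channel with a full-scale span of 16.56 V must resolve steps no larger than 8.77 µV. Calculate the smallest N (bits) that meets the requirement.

Number of steps required ≥ 16.56 V / 8.77 µV = 1888255.42.
Need 2^N ≥ 1888255.42; 2^20 = 1048576, 2^21 = 2097152.
Minimum N = 21.

21 bits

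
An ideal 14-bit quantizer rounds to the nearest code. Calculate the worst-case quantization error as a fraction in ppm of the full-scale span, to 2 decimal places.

30.52 ppm

Rounding → worst-case error = ½ LSB = V_FS/2^15, so 1e+06/32768 = 30.5176 ppm of full scale.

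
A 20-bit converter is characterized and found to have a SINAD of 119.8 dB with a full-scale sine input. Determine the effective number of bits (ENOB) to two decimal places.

ENOB = (SINAD − 1.76) / 6.02 = (119.8 − 1.76)/6.02 = 19.608.

19.61 bits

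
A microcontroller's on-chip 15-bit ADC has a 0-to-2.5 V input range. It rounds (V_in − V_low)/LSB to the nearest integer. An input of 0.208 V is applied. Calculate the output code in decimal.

With 32768 levels over 2.5 V, one step is 76.29 µV.
(0.208 − 0) / 7.62939e-05 = 2726.298 LSBs.
Round → code 2726.

code 2726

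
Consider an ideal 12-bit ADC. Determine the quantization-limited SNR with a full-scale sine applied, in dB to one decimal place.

74.0 dB

SNR ≈ 6.02·N + 1.76 dB = 6.02·12 + 1.76 = 74.00 dB.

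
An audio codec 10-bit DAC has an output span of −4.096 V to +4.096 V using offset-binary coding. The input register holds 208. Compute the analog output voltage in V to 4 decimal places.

LSB = 8.192 V / 2^10 = 8.000 mV.
V_out = (−4.096) + 208 × 0.008 V = -2.432 V.

-2.4320 V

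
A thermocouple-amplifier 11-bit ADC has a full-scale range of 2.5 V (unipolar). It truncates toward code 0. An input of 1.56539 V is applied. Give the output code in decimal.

code 1282

LSB = 2.5 V / 2048 = 1.221 mV.
(V_in − V_low)/LSB = (1.56539 − 0) / 0.0012207 = 1282.367.
Floor → code 1282.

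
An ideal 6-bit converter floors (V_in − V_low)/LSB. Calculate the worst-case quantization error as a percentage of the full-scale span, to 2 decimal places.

Truncating → worst-case error = 1 LSB = V_FS/2^6, so 100/64 = 1.5625 % of full scale.

1.56 %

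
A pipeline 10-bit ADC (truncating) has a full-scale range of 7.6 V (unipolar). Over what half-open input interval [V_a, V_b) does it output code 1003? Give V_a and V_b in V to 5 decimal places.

LSB = 7.6/2^10 = 7.422 mV.
V_a = V_low + 1003·LSB = 7.44414 V; V_b = V_low + 1004·LSB = 7.45156 V.

[7.44414 V, 7.45156 V)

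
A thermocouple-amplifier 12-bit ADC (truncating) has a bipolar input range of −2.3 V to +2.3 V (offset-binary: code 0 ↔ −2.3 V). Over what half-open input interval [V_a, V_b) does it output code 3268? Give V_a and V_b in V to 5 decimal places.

[1.37012 V, 1.37124 V)

LSB = 4.6/2^12 = 1.123 mV.
V_a = V_low + 3268·LSB = 1.37012 V; V_b = V_low + 3269·LSB = 1.37124 V.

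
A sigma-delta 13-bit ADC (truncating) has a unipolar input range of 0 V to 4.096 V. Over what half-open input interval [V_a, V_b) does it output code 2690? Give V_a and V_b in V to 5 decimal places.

[1.34500 V, 1.34550 V)

LSB = 4.096/2^13 = 0.500 mV.
V_a = V_low + 2690·LSB = 1.345 V; V_b = V_low + 2691·LSB = 1.3455 V.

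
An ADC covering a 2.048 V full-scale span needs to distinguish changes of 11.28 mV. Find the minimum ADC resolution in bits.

Number of steps required ≥ 2.048 V / 11.28 mV = 181.56.
Need 2^N ≥ 181.56; 2^7 = 128, 2^8 = 256.
Minimum N = 8.

8 bits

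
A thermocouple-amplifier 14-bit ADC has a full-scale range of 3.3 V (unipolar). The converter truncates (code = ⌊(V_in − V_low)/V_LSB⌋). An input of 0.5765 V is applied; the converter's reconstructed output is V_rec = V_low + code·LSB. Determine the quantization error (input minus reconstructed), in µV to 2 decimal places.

Step size: 3.3 V ÷ 2^14 = 201.42 µV.
Scaled input = 2862.2352 LSBs, so code = 2862.
Code 2862 maps back to 0 + 2862×0.000201416 V = 0.57645264 V.
V_in − V_rec = 4.73633e-05 V = 47.36 µV.

47.36 µV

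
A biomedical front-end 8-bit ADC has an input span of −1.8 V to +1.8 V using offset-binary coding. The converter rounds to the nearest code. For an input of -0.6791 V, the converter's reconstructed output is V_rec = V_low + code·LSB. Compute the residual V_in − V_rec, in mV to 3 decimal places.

Step size: 3.6 V ÷ 2^8 = 14.062 mV.
Scaled input = 79.7084 LSBs, so code = 80.
Code 80 maps back to (−1.8) + 80×0.0140625 V = -0.675 V.
Error = -0.6791 − (−0.675) = -0.0041 V = -4.100 mV.

-4.100 mV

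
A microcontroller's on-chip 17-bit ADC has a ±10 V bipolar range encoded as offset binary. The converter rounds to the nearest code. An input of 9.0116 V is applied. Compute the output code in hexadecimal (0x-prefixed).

LSB = 20 V / 131072 = 152.59 µV.
(V_in − V_low)/LSB = (9.0116 − (−10)) / 0.000152588 = 124594.422.
So the output code is 124594.
In hexadecimal (0x-prefixed): 0x1E6B2.

code 0x1E6B2 (decimal 124594)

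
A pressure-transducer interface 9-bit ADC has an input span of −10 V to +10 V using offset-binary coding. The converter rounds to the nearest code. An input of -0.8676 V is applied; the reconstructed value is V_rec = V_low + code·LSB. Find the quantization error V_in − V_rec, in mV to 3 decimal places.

-8.225 mV

One LSB is 20 V / 512 = 39.062 mV.
(V_in − V_low)/LSB = (-0.8676 − (−10))/0.0390625 = 233.7894 → code 234 (round).
V_rec = (−10) + 234·0.0390625 = -0.859375 V.
Error = -0.8676 − (−0.859375) = -0.008225 V = -8.225 mV.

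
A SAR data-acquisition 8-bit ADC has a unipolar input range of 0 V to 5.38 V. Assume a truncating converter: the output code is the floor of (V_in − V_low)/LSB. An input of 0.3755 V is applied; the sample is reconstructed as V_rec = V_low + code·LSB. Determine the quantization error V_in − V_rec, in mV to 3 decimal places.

18.234 mV

LSB = 5.38/2^8 = 21.016 mV.
Scaled input = 17.8677 LSBs, so code = 17.
Reconstructed: 0.35726562 V.
Difference: 0.0182344 V → 18.234 mV.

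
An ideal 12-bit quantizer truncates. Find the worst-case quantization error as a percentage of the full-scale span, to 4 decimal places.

0.0244 %

Truncating → worst-case error = 1 LSB = V_FS/2^12, so 100/4096 = 0.0244141 % of full scale.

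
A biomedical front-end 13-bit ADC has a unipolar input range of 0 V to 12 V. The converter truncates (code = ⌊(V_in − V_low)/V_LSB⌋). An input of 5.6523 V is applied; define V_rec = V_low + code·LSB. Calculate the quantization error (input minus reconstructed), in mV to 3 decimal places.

0.933 mV

Step size: 12 V ÷ 2^13 = 1.465 mV.
(5.6523 − 0)/0.00146484 = 3858.6368; ⌊·⌋ gives code 3858.
V_rec = 0 + 3858·0.00146484 = 5.6513672 V.
V_in − V_rec = 0.000932813 V = 0.933 mV.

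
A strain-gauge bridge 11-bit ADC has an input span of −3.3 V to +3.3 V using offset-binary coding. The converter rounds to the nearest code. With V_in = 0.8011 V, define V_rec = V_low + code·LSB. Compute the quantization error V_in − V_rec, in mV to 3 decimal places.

-1.341 mV

Step size: 6.6 V ÷ 2^11 = 3.223 mV.
Scaled input = 1272.5838 LSBs, so code = 1273.
Code 1273 maps back to (−3.3) + 1273×0.00322266 V = 0.80244141 V.
V_in − V_rec = -0.00134141 V = -1.341 mV.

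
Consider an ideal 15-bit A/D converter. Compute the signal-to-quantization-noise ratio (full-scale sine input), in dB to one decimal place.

SNR ≈ 6.02·N + 1.76 dB = 6.02·15 + 1.76 = 92.06 dB.

92.1 dB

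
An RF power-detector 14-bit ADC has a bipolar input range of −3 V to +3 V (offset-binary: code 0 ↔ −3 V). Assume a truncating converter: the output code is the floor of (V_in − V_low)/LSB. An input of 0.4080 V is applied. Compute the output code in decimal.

With 16384 levels over 6 V, one step is 366.21 µV.
(V_in − V_low)/LSB = (0.4080 − (−3)) / 0.000366211 = 9306.112.
Floor → code 9306.

code 9306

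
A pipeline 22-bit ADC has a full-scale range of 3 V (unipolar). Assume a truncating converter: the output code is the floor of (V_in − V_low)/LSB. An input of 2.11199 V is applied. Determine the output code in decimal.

Full-scale span = 3 V; LSB = 3/2^22 = 0.72 µV.
(2.11199 − 0) / 7.15256e-07 = 2952776.035 LSBs.
So the output code is 2952776.

code 2952776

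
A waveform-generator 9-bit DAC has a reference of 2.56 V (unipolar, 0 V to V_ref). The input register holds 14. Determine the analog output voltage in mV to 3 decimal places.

70.000 mV

LSB = 2.56 V / 2^9 = 5.000 mV.
V_out = 0 + 14 × 0.005 V = 0.07 V.
= 70.000 mV.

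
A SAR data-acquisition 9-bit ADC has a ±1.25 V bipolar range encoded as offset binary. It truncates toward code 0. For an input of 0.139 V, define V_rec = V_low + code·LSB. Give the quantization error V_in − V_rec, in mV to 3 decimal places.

2.281 mV

One LSB is 2.5 V / 512 = 4.883 mV.
Scaled input = 284.4672 LSBs, so code = 284.
Reconstructed: 0.13671875 V.
Error = 0.139 − 0.13671875 = 0.00228125 V = 2.281 mV.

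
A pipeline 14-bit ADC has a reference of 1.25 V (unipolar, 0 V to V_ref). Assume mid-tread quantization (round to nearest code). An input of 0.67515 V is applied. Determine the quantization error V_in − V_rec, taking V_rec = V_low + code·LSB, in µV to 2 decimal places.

24.88 µV

LSB = 1.25/2^14 = 76.29 µV.
Scaled input = 8849.3261 LSBs, so code = 8849.
Code 8849 maps back to 0 + 8849×7.62939e-05 V = 0.67512512 V.
Error = 0.67515 − 0.67512512 = 2.48779e-05 V = 24.88 µV.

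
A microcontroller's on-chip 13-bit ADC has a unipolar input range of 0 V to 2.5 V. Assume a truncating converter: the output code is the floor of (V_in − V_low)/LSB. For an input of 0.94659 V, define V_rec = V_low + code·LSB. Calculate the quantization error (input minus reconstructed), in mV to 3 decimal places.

0.240 mV

LSB = 2.5/2^13 = 305.18 µV.
(V_in − V_low)/LSB = (0.94659 − 0)/0.000305176 = 3101.7861 → code 3101 (floor).
Reconstructed: 0.9463501 V.
V_in − V_rec = 0.000239902 V = 0.240 mV.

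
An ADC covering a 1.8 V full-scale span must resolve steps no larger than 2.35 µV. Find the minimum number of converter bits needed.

20 bits

Number of steps required ≥ 1.8 V / 2.35 µV = 765957.45.
Need 2^N ≥ 765957.45; 2^19 = 524288, 2^20 = 1048576.
Minimum N = 20.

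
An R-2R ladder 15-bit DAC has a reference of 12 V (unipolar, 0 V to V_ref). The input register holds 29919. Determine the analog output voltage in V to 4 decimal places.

LSB = 12 V / 2^15 = 366.21 µV.
V_out = 0 + 29919 × 0.000366211 V = 10.9567 V.

10.9567 V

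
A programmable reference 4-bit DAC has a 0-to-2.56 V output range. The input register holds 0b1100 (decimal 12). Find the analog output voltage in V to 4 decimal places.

1.9200 V

LSB = 2.56 V / 2^4 = 160.000 mV.
Code 0b1100 = 12 decimal.
V_out = 0 + 12 × 0.16 V = 1.92 V.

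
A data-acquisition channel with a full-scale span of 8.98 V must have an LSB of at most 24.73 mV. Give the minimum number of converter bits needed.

9 bits

Number of steps required ≥ 8.98 V / 24.73 mV = 363.12.
Need 2^N ≥ 363.12; 2^8 = 256, 2^9 = 512.
Minimum N = 9.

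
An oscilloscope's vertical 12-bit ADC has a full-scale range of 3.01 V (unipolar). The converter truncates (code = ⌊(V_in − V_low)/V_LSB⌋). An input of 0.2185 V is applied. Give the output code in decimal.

Full-scale span = 3.01 V; LSB = 3.01/2^12 = 0.735 mV.
(0.2185 − 0) / 0.000734863 = 297.334 LSBs.
So the output code is 297.

code 297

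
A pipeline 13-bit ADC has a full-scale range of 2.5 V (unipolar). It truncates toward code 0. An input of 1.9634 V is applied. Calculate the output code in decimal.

code 6433

With 8192 levels over 2.5 V, one step is 305.18 µV.
Input sits at 6433.669 steps above V_low.
⌊·⌋(6433.669) = 6433.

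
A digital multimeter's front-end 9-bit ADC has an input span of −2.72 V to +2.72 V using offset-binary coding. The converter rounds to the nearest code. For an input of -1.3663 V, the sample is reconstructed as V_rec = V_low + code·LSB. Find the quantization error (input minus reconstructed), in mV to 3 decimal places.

4.325 mV

One LSB is 5.44 V / 512 = 10.625 mV.
Scaled input = 127.4071 LSBs, so code = 127.
V_rec = (−2.72) + 127·0.010625 = -1.370625 V.
V_in − V_rec = 0.004325 V = 4.325 mV.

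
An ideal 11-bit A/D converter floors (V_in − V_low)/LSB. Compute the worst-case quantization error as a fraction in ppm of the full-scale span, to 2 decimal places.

Truncating → worst-case error = 1 LSB = V_FS/2^11, so 1e+06/2048 = 488.281 ppm of full scale.

488.28 ppm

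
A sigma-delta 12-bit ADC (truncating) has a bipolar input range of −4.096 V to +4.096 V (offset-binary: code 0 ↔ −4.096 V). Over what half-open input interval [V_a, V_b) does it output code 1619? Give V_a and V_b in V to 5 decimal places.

LSB = 8.192/2^12 = 2.000 mV.
V_a = V_low + 1619·LSB = -0.858 V; V_b = V_low + 1620·LSB = -0.856 V.

[-0.85800 V, -0.85600 V)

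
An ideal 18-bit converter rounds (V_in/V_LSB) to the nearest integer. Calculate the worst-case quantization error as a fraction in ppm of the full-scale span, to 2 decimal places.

1.91 ppm

Rounding → worst-case error = ½ LSB = V_FS/2^19, so 1e+06/524288 = 1.90735 ppm of full scale.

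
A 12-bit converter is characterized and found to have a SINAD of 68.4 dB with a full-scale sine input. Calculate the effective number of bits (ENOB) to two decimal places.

11.07 bits

ENOB = (SINAD − 1.76) / 6.02 = (68.4 − 1.76)/6.02 = 11.070.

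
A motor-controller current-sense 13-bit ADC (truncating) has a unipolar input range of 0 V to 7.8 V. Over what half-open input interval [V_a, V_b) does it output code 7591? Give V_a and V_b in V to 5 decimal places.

LSB = 7.8/2^13 = 0.952 mV.
V_a = V_low + 7591·LSB = 7.22776 V; V_b = V_low + 7592·LSB = 7.22871 V.

[7.22776 V, 7.22871 V)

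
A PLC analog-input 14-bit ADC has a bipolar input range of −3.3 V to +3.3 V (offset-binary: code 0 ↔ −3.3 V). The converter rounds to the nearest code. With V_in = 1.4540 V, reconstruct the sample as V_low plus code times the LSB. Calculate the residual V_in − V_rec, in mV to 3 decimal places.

Step size: 6.6 V ÷ 2^14 = 402.83 µV.
Scaled input = 11801.4448 LSBs, so code = 11801.
Code 11801 maps back to (−3.3) + 11801×0.000402832 V = 1.4538208 V.
Difference: 0.000179199 V → 0.179 mV.

0.179 mV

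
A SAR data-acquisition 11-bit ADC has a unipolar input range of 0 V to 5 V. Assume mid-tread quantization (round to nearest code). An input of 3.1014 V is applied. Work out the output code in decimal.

LSB = 5 V / 2048 = 2.441 mV.
(3.1014 − 0) / 0.00244141 = 1270.333 LSBs.
round(1270.333) = 1270.

code 1270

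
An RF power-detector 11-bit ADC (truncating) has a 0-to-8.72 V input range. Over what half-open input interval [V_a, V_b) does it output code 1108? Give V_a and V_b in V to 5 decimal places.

[4.71766 V, 4.72191 V)

LSB = 8.72/2^11 = 4.258 mV.
V_a = V_low + 1108·LSB = 4.71766 V; V_b = V_low + 1109·LSB = 4.72191 V.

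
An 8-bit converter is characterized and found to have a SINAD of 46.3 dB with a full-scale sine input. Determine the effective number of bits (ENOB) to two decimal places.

ENOB = (SINAD − 1.76) / 6.02 = (46.3 − 1.76)/6.02 = 7.399.

7.40 bits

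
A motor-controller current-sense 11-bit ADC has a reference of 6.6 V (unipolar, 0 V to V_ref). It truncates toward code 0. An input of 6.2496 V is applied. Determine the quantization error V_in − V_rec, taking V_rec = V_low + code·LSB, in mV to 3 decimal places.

0.870 mV

LSB = 6.6/2^11 = 3.223 mV.
(6.2496 − 0)/0.00322266 = 1939.2698; ⌊·⌋ gives code 1939.
Reconstructed: 6.2487305 V.
V_in − V_rec = 0.000869531 V = 0.870 mV.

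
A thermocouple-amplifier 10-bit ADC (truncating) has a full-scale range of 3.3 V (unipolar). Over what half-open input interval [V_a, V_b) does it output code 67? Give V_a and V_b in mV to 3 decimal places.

LSB = 3.3/2^10 = 3.223 mV.
V_a = V_low + 67·LSB = 0.215918 V; V_b = V_low + 68·LSB = 0.219141 V.

[215.918 mV, 219.141 mV)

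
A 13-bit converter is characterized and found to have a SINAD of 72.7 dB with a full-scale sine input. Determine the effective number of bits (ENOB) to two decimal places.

11.78 bits

ENOB = (SINAD − 1.76) / 6.02 = (72.7 − 1.76)/6.02 = 11.784.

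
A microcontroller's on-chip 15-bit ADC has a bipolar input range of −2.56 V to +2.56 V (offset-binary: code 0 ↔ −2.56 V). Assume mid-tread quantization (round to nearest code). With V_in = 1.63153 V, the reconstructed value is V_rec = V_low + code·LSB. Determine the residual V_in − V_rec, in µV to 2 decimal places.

-32.50 µV

Step size: 5.12 V ÷ 2^15 = 156.25 µV.
Scaled input = 26825.7920 LSBs, so code = 26826.
V_rec = (−2.56) + 26826·0.00015625 = 1.6315625 V.
V_in − V_rec = -3.25e-05 V = -32.50 µV.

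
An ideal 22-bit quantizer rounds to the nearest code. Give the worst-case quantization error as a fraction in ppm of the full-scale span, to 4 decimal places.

Rounding → worst-case error = ½ LSB = V_FS/2^23, so 1e+06/8388608 = 0.119209 ppm of full scale.

0.1192 ppm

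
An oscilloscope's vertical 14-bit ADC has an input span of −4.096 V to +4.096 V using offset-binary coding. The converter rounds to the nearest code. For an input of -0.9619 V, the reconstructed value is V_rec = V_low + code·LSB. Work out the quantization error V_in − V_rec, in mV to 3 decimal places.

0.100 mV

LSB = 8.192/2^14 = 0.500 mV.
(V_in − V_low)/LSB = (-0.9619 − (−4.096))/0.0005 = 6268.2000 → code 6268 (round).
Code 6268 maps back to (−4.096) + 6268×0.0005 V = -0.962 V.
Difference: 0.0001 V → 0.100 mV.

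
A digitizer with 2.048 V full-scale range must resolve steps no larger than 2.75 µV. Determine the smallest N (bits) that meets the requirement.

20 bits

Number of steps required ≥ 2.048 V / 2.75 µV = 744727.27.
Need 2^N ≥ 744727.27; 2^19 = 524288, 2^20 = 1048576.
Minimum N = 20.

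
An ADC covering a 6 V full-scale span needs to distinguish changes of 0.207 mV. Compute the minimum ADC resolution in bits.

Number of steps required ≥ 6 V / 0.207 mV = 28985.51.
Need 2^N ≥ 28985.51; 2^14 = 16384, 2^15 = 32768.
Minimum N = 15.

15 bits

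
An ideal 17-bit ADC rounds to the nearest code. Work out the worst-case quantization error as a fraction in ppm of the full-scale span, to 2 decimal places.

Rounding → worst-case error = ½ LSB = V_FS/2^18, so 1e+06/262144 = 3.8147 ppm of full scale.

3.81 ppm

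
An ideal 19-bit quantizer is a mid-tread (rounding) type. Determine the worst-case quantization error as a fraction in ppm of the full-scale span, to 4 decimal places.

0.9537 ppm

Rounding → worst-case error = ½ LSB = V_FS/2^20, so 1e+06/1048576 = 0.953674 ppm of full scale.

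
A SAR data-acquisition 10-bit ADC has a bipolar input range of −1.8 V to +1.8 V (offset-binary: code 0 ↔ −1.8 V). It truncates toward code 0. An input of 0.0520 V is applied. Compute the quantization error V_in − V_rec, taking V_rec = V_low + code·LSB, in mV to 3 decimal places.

LSB = 3.6/2^10 = 3.516 mV.
(V_in − V_low)/LSB = (0.0520 − (−1.8))/0.00351563 = 526.7911 → code 526 (floor).
V_rec = (−1.8) + 526·0.00351563 = 0.04921875 V.
Difference: 0.00278125 V → 2.781 mV.

2.781 mV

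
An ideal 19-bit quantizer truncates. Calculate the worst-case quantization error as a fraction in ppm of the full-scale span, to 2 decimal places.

Truncating → worst-case error = 1 LSB = V_FS/2^19, so 1e+06/524288 = 1.90735 ppm of full scale.

1.91 ppm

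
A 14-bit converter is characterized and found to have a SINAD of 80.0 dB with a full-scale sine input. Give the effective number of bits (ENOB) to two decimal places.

ENOB = (SINAD − 1.76) / 6.02 = (80.0 − 1.76)/6.02 = 12.997.

13.00 bits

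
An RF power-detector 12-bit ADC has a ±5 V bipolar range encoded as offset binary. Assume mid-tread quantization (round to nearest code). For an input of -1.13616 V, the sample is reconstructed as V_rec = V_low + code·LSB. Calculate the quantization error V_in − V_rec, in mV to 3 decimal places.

LSB = 10/2^12 = 2.441 mV.
(V_in − V_low)/LSB = (-1.13616 − (−5))/0.00244141 = 1582.6289 → code 1583 (round).
Reconstructed: -1.1352539 V.
V_in − V_rec = -0.000906094 V = -0.906 mV.

-0.906 mV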